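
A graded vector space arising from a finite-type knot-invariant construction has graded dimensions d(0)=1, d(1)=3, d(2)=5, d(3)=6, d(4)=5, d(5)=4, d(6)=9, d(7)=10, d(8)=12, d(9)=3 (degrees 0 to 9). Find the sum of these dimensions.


Total dimension = d(0) + d(1) + ... + d(9)
= 1 + 3 + 5 + 6 + 5 + 4 + 9 + 10 + 12 + 3
= 58

58


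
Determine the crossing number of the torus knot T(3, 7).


For a torus knot T(p, q) with gcd(p,q)=1,
the crossing number is min(p*(q-1), q*(p-1)).
p*(q-1) = 3*6 = 18
q*(p-1) = 7*2 = 14
min(18, 14) = 14

14


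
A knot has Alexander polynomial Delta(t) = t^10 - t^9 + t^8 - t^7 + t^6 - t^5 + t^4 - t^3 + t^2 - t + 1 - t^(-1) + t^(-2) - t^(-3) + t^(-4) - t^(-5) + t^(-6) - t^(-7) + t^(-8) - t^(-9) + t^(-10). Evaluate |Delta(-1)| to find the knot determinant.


Step 1: The polynomial has 21 terms with alternating signs, exponents from 10 down to -10.
Step 2: Substitute t = -1. The i-th term has coefficient (-1)^i and exponent (m-i),
  so its value is (-1)^i * (-1)^(m-i) = (-1)^m = 1 for every i.
Step 3: All 21 terms equal 1, so Delta(-1) = 21 * (1) = 21
Step 4: |Delta(-1)| = 21

21


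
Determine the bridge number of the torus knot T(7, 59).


The bridge number of T(p,q) is min(p,q).
min(7, 59) = 7

7


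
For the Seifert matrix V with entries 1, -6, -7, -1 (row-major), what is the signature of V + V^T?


Step 1: V + V^T = [[2, -13], [-13, -2]]
Step 2: trace = 0, det = -173
Step 3: Discriminant = 0^2 - 4*(-173) = 692
Step 4: Eigenvalues: 13.1529, -13.1529
Step 5: Signature = (# positive eigenvalues) - (# negative eigenvalues) = 0

0


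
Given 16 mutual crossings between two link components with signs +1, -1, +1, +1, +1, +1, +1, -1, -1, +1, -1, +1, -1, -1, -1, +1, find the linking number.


Step 1: Count positive crossings: 9
Step 2: Count negative crossings: 7
Step 3: Sum of signs = 9 - 7 = 2
Step 4: Linking number = sum/2 = 2/2 = 1

1


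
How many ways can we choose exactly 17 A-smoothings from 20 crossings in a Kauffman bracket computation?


We choose which 17 of 20 crossings get A-smoothings.
C(20, 17) = 20! / (17! * 3!)
= 1140

1140


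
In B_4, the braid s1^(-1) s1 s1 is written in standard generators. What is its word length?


The word length counts the number of generators (including inverses).
Listing each generator: s1^(-1), s1, s1
There are 3 generators in this braid word.

3


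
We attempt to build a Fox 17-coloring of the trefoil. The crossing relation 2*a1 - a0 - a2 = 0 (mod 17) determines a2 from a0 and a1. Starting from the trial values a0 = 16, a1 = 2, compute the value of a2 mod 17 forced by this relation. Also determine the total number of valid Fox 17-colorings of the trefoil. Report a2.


Step 1: Apply the given crossing relation 2*a1 - a0 - a2 = 0 (mod 17).
  a2 = 2*a1 - a0 mod 17
  a2 = 2*2 - 16 mod 17
  a2 = 4 - 16 mod 17
  a2 = -12 mod 17 = 5
Step 2: The trefoil has determinant 3.
  Number of Fox p-colorings (p prime) is p^2 if p = 3, else p.
  Since 17 does not divide 3, only trivial (constant) colorings exist.
  (So the trial a0 = 16, a1 = 2 with a0 != a1 does NOT extend to a valid coloring of the whole trefoil: the other two crossing relations require 3*(a1 - a0) = 0 (mod 17), which fails.)
  Total colorings = 17
Step 3: a2 = 5, total Fox 17-colorings = 17

5


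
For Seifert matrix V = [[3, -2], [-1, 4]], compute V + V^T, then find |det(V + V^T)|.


Step 1: Form V + V^T where V = [[3, -2], [-1, 4]]
  V^T = [[3, -1], [-2, 4]]
  V + V^T = [[6, -3], [-3, 8]]
Step 2: det(V + V^T) = 6*8 - (-3)*(-3)
  = 48 - 9 = 39
Step 3: Knot determinant = |det(V + V^T)| = |39| = 39

39


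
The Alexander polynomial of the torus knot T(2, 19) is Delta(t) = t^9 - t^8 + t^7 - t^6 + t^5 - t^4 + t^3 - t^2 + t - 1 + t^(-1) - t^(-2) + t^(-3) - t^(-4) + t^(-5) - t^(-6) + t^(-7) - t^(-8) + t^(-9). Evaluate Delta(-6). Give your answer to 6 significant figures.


Substituting t = -6 into Delta(t) = t^9 - t^8 + t^7 - t^6 + t^5 - t^4 + t^3 - t^2 + t - 1 + t^(-1) - t^(-2) + t^(-3) - t^(-4) + t^(-5) - t^(-6) + t^(-7) - t^(-8) + t^(-9):
Term values: (-10077696) + (-1679616) + (-279936) + (-46656) + (-7776) + (-1296) + (-216) + (-36) + (-6) + (-1) + (-0.166667) + (-0.0277778) + (-0.00462963) + (-0.000771605) + (-0.000128601) + (-2.14335e-05) + (-3.57225e-06) + (-5.95374e-07) + (-9.9229e-08)
Sum = -12093235.2
Rounded to 6 significant figures: -1.20932e+07

-1.20932e+07


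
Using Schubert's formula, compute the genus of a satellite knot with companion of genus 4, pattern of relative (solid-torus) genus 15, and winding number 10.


Schubert: g(satellite) = g_rel(pattern) + |winding| * g(companion),
where g_rel(pattern) is the genus of the pattern relative to the solid torus.
= 15 + 10 * 4
= 15 + 40 = 55

55


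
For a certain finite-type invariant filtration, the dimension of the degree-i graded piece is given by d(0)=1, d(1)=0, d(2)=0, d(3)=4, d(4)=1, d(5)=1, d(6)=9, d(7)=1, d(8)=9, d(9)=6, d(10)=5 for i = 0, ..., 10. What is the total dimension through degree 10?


Total dimension = d(0) + d(1) + ... + d(10)
= 1 + 0 + 0 + 4 + 1 + 1 + 9 + 1 + 9 + 6 + 5
= 37

37


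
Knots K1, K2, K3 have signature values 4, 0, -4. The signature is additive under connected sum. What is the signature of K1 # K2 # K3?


The signature is additive under connected sum.
signature(K1 # K2 # K3) = (4) + (0) + (-4)
= 0

0


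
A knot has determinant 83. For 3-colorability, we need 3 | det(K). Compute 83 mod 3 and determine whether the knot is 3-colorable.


Step 1: A knot is p-colorable if and only if p divides its determinant.
Step 2: Compute 83 mod 3.
83 = 27 * 3 + 2
Step 3: 83 mod 3 = 2
Step 4: The knot is 3-colorable: no

2


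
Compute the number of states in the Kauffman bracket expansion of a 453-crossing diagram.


Each crossing contributes 2 choices (A-smoothing or B-smoothing).
Total states = 2^453 = 23258839177459420497578361852416145099316523541994177929007686373780457219628733546438113622840434097944400691400517693873107252115668992

23258839177459420497578361852416145099316523541994177929007686373780457219628733546438113622840434097944400691400517693873107252115668992


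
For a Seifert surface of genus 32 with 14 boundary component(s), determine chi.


chi = 2 - 2g - b
= 2 - 2*32 - 14
= 2 - 64 - 14 = -76

-76


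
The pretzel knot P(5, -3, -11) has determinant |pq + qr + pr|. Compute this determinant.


Step 1: Compute pq + qr + pr.
pq = 5*(-3) = -15
qr = (-3)*(-11) = 33
pr = 5*(-11) = -55
pq + qr + pr = -15 + 33 + (-55) = -37
Step 2: Take absolute value.
det(P(5,-3,-11)) = |-37| = 37

37


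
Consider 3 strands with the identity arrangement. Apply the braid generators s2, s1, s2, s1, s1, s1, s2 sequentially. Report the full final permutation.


Starting with identity [1, 2, 3].
Apply generators in sequence:
  After s2: [1, 3, 2]
  After s1: [3, 1, 2]
  After s2: [3, 2, 1]
  After s1: [2, 3, 1]
  After s1: [3, 2, 1]
  After s1: [2, 3, 1]
  After s2: [2, 1, 3]
Final permutation: [2, 1, 3]

[2, 1, 3]


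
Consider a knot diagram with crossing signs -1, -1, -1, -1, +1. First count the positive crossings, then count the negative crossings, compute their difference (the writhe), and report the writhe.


Step 1: Count positive crossings (+1).
Positive crossings: 1
Step 2: Count negative crossings (-1).
Negative crossings: 4
Step 3: Writhe = (positive) - (negative)
w = 1 - 4 = -3
Step 4: |w| = 3, and w is negative

-3


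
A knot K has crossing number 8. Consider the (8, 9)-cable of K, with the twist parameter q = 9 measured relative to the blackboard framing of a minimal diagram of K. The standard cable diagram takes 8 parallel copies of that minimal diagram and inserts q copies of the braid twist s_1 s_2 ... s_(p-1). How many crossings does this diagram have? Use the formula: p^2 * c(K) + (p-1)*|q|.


Step 1: Each of the c(K) crossings of the companion diagram becomes p*p = p^2 crossings among the p parallel strands, and each of the |q| twists s_1 s_2 ... s_(p-1) adds (p-1) crossings.
  Crossings = p^2 * c(K) + (p-1)*|q|
Step 2: = 8^2 * 8 + (8-1)*9
Step 3: = 64*8 + 7*9
Step 4: = 512 + 63 = 575

575


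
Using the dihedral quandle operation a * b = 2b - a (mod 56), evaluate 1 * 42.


1 * 42 = 2*42 - 1 mod 56
= 84 - 1 mod 56
= 83 mod 56 = 27

27


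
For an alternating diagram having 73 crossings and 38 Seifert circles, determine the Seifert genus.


For alternating knots, g = (c - s + 1)/2.
= (73 - 38 + 1)/2
= 36/2 = 18

18


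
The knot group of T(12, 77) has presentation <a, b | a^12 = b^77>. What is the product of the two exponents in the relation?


The relation is a^12 = b^77.
Product of exponents = 12 * 77
= 924

924


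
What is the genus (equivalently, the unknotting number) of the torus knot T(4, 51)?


For a torus knot T(p,q), both the unknotting number and genus equal (p-1)(q-1)/2.
= (4-1)(51-1)/2
= 3*50/2
= 150/2 = 75

75


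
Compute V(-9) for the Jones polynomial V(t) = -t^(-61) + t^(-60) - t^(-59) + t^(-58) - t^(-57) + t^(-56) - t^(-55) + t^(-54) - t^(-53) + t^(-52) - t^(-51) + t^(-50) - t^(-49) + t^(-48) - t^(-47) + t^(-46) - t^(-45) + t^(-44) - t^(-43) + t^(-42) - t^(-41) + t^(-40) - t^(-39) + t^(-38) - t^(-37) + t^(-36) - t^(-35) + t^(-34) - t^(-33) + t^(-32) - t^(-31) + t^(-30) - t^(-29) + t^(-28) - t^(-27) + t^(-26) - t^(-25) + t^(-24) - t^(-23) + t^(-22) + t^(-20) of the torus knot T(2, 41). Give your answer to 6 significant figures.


Substituting t = -9 into V(t) = -t^(-61) + t^(-60) - t^(-59) + t^(-58) - t^(-57) + t^(-56) - t^(-55) + t^(-54) - t^(-53) + t^(-52) - t^(-51) + t^(-50) - t^(-49) + t^(-48) - t^(-47) + t^(-46) - t^(-45) + t^(-44) - t^(-43) + t^(-42) - t^(-41) + t^(-40) - t^(-39) + t^(-38) - t^(-37) + t^(-36) - t^(-35) + t^(-34) - t^(-33) + t^(-32) - t^(-31) + t^(-30) - t^(-29) + t^(-28) - t^(-27) + t^(-26) - t^(-25) + t^(-24) - t^(-23) + t^(-22) + t^(-20):
  (-)t^(-61) = 6.18311e-59
  (+)t^(-60) = 5.5648e-58
  (-)t^(-59) = 5.00832e-57
  (+)t^(-58) = 4.50749e-56
  (-)t^(-57) = 4.05674e-55
  (+)t^(-56) = 3.65106e-54
  (-)t^(-55) = 3.28596e-53
  (+)t^(-54) = 2.95736e-52
  (-)t^(-53) = 2.66163e-51
  (+)t^(-52) = 2.39546e-50
  (-)t^(-51) = 2.15592e-49
  (+)t^(-50) = 1.94033e-48
  (-)t^(-49) = 1.74629e-47
  (+)t^(-48) = 1.57166e-46
  (-)t^(-47) = 1.4145e-45
  (+)t^(-46) = 1.27305e-44
  (-)t^(-45) = 1.14574e-43
  (+)t^(-44) = 1.03117e-42
  (-)t^(-43) = 9.28052e-42
  (+)t^(-42) = 8.35246e-41
  (-)t^(-41) = 7.51722e-40
  (+)t^(-40) = 6.7655e-39
  (-)t^(-39) = 6.08895e-38
  (+)t^(-38) = 5.48005e-37
  (-)t^(-37) = 4.93205e-36
  (+)t^(-36) = 4.43884e-35
  (-)t^(-35) = 3.99496e-34
  (+)t^(-34) = 3.59546e-33
  (-)t^(-33) = 3.23592e-32
  (+)t^(-32) = 2.91232e-31
  (-)t^(-31) = 2.62109e-30
  (+)t^(-30) = 2.35898e-29
  (-)t^(-29) = 2.12308e-28
  (+)t^(-28) = 1.91078e-27
  (-)t^(-27) = 1.7197e-26
  (+)t^(-26) = 1.54773e-25
  (-)t^(-25) = 1.39296e-24
  (+)t^(-24) = 1.25366e-23
  (-)t^(-23) = 1.12829e-22
  (+)t^(-22) = 1.01546e-21
  (+)t^(-20) = 8.22526e-20
Sum = (6.18311e-59) + (5.5648e-58) + (5.00832e-57) + (4.50749e-56) + (4.05674e-55) + (3.65106e-54) + (3.28596e-53) + (2.95736e-52) + (2.66163e-51) + (2.39546e-50) + (2.15592e-49) + (1.94033e-48) + (1.74629e-47) + (1.57166e-46) + (1.4145e-45) + (1.27305e-44) + (1.14574e-43) + (1.03117e-42) + (9.28052e-42) + (8.35246e-41) + (7.51722e-40) + (6.7655e-39) + (6.08895e-38) + (5.48005e-37) + (4.93205e-36) + (4.43884e-35) + (3.99496e-34) + (3.59546e-33) + (3.23592e-32) + (2.91232e-31) + (2.62109e-30) + (2.35898e-29) + (2.12308e-28) + (1.91078e-27) + (1.7197e-26) + (1.54773e-25) + (1.39296e-24) + (1.25366e-23) + (1.12829e-22) + (1.01546e-21) + (8.22526e-20)
= 8.339503109e-20
Rounded to 6 significant figures: 8.3395e-20

8.3395e-20


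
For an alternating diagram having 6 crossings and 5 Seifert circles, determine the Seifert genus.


For alternating knots, g = (c - s + 1)/2.
= (6 - 5 + 1)/2
= 2/2 = 1

1


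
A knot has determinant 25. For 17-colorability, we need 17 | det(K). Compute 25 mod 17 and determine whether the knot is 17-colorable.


Step 1: A knot is p-colorable if and only if p divides its determinant.
Step 2: Compute 25 mod 17.
25 = 1 * 17 + 8
Step 3: 25 mod 17 = 8
Step 4: The knot is 17-colorable: no

8


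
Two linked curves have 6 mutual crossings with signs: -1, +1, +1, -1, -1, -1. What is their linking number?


Step 1: Count positive crossings: 2
Step 2: Count negative crossings: 4
Step 3: Sum of signs = 2 - 4 = -2
Step 4: Linking number = sum/2 = -2/2 = -1

-1


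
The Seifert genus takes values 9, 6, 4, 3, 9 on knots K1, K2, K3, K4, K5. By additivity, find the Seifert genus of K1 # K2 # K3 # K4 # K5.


The Seifert genus is additive under connected sum.
Seifert genus(K1 # K2 # K3 # K4 # K5) = (9) + (6) + (4) + (3) + (9)
= 31

31


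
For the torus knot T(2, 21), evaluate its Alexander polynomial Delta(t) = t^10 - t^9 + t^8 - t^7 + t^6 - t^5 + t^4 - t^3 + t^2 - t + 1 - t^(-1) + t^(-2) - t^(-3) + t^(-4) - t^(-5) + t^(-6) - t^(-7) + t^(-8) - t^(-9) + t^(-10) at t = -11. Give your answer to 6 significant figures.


Substituting t = -11 into Delta(t) = t^10 - t^9 + t^8 - t^7 + t^6 - t^5 + t^4 - t^3 + t^2 - t + 1 - t^(-1) + t^(-2) - t^(-3) + t^(-4) - t^(-5) + t^(-6) - t^(-7) + t^(-8) - t^(-9) + t^(-10):
Term values: (25937424601) + (2357947691) + (214358881) + (19487171) + (1771561) + (161051) + (14641) + (1331) + (121) + (11) + (1) + (0.0909091) + (0.00826446) + (0.000751315) + (6.83013e-05) + (6.20921e-06) + (5.64474e-07) + (5.13158e-08) + (4.66507e-09) + (4.24098e-10) + (3.85543e-11)
Sum = 2.853116706e+10
Rounded to 6 significant figures: 2.85312e+10

2.85312e+10


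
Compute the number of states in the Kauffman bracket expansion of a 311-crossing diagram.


Each crossing contributes 2 choices (A-smoothing or B-smoothing).
Total states = 2^311 = 4171849679533027504677776769862406473833407270227837441302815640277772901915313574263597826048

4171849679533027504677776769862406473833407270227837441302815640277772901915313574263597826048


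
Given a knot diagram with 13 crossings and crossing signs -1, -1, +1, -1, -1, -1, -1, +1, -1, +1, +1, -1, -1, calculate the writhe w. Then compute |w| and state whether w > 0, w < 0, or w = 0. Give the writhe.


Step 1: Count positive crossings (+1).
Positive crossings: 4
Step 2: Count negative crossings (-1).
Negative crossings: 9
Step 3: Writhe = (positive) - (negative)
w = 4 - 9 = -5
Step 4: |w| = 5, and w is negative

-5


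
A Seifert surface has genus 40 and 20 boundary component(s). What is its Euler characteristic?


chi = 2 - 2g - b
= 2 - 2*40 - 20
= 2 - 80 - 20 = -98

-98


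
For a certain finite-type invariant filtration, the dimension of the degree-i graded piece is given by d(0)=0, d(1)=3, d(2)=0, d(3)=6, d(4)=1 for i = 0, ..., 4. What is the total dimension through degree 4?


Total dimension = d(0) + d(1) + ... + d(4)
= 0 + 3 + 0 + 6 + 1
= 10

10


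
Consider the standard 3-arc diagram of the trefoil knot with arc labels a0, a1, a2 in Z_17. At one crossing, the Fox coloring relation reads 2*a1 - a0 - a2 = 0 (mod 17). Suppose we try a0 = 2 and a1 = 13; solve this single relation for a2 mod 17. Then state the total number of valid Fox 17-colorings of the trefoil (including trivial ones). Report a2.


Step 1: Apply the given crossing relation 2*a1 - a0 - a2 = 0 (mod 17).
  a2 = 2*a1 - a0 mod 17
  a2 = 2*13 - 2 mod 17
  a2 = 26 - 2 mod 17
  a2 = 24 mod 17 = 7
Step 2: The trefoil has determinant 3.
  Number of Fox p-colorings (p prime) is p^2 if p = 3, else p.
  Since 17 does not divide 3, only trivial (constant) colorings exist.
  (So the trial a0 = 2, a1 = 13 with a0 != a1 does NOT extend to a valid coloring of the whole trefoil: the other two crossing relations require 3*(a1 - a0) = 0 (mod 17), which fails.)
  Total colorings = 17
Step 3: a2 = 7, total Fox 17-colorings = 17

7


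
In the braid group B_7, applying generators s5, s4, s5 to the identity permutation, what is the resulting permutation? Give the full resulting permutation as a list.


Starting with identity [1, 2, 3, 4, 5, 6, 7].
Apply generators in sequence:
  After s5: [1, 2, 3, 4, 6, 5, 7]
  After s4: [1, 2, 3, 6, 4, 5, 7]
  After s5: [1, 2, 3, 6, 5, 4, 7]
Final permutation: [1, 2, 3, 6, 5, 4, 7]

[1, 2, 3, 6, 5, 4, 7]


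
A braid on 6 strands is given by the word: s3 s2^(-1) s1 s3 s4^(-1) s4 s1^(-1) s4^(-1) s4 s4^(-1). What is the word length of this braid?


The word length counts the number of generators (including inverses).
Listing each generator: s3, s2^(-1), s1, s3, s4^(-1), s4, s1^(-1), s4^(-1), s4, s4^(-1)
There are 10 generators in this braid word.

10


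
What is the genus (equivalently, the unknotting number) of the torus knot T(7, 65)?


For a torus knot T(p,q), both the unknotting number and genus equal (p-1)(q-1)/2.
= (7-1)(65-1)/2
= 6*64/2
= 384/2 = 192

192


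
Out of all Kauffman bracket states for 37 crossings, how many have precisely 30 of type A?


We choose which 30 of 37 crossings get A-smoothings.
C(37, 30) = 37! / (30! * 7!)
= 10295472

10295472


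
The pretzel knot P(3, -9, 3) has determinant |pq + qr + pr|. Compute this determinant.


Step 1: Compute pq + qr + pr.
pq = 3*(-9) = -27
qr = (-9)*3 = -27
pr = 3*3 = 9
pq + qr + pr = -27 + (-27) + 9 = -45
Step 2: Take absolute value.
det(P(3,-9,3)) = |-45| = 45

45


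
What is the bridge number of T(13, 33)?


The bridge number of T(p,q) is min(p,q).
min(13, 33) = 13

13


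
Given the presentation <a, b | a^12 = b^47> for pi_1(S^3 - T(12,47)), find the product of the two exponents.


The relation is a^12 = b^47.
Product of exponents = 12 * 47
= 564

564


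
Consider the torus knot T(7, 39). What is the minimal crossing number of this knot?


For a torus knot T(p, q) with gcd(p,q)=1,
the crossing number is min(p*(q-1), q*(p-1)).
p*(q-1) = 7*38 = 266
q*(p-1) = 39*6 = 234
min(266, 234) = 234

234


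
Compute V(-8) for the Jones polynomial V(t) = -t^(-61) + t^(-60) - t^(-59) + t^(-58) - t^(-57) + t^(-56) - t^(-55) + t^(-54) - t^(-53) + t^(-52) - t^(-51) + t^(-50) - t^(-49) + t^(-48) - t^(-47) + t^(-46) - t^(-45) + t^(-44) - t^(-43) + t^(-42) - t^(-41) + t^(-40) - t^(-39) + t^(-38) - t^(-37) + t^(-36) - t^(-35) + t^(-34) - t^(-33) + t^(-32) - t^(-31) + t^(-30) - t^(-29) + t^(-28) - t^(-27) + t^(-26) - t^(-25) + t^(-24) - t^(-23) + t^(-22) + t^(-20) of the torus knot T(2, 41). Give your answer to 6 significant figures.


Substituting t = -8 into V(t) = -t^(-61) + t^(-60) - t^(-59) + t^(-58) - t^(-57) + t^(-56) - t^(-55) + t^(-54) - t^(-53) + t^(-52) - t^(-51) + t^(-50) - t^(-49) + t^(-48) - t^(-47) + t^(-46) - t^(-45) + t^(-44) - t^(-43) + t^(-42) - t^(-41) + t^(-40) - t^(-39) + t^(-38) - t^(-37) + t^(-36) - t^(-35) + t^(-34) - t^(-33) + t^(-32) - t^(-31) + t^(-30) - t^(-29) + t^(-28) - t^(-27) + t^(-26) - t^(-25) + t^(-24) - t^(-23) + t^(-22) + t^(-20):
  (-)t^(-61) = 8.15663e-56
  (+)t^(-60) = 6.5253e-55
  (-)t^(-59) = 5.22024e-54
  (+)t^(-58) = 4.17619e-53
  (-)t^(-57) = 3.34096e-52
  (+)t^(-56) = 2.67276e-51
  (-)t^(-55) = 2.13821e-50
  (+)t^(-54) = 1.71057e-49
  (-)t^(-53) = 1.36846e-48
  (+)t^(-52) = 1.09476e-47
  (-)t^(-51) = 8.75812e-47
  (+)t^(-50) = 7.00649e-46
  (-)t^(-49) = 5.60519e-45
  (+)t^(-48) = 4.48416e-44
  (-)t^(-47) = 3.58732e-43
  (+)t^(-46) = 2.86986e-42
  (-)t^(-45) = 2.29589e-41
  (+)t^(-44) = 1.83671e-40
  (-)t^(-43) = 1.46937e-39
  (+)t^(-42) = 1.17549e-38
  (-)t^(-41) = 9.40395e-38
  (+)t^(-40) = 7.52316e-37
  (-)t^(-39) = 6.01853e-36
  (+)t^(-38) = 4.81482e-35
  (-)t^(-37) = 3.85186e-34
  (+)t^(-36) = 3.08149e-33
  (-)t^(-35) = 2.46519e-32
  (+)t^(-34) = 1.97215e-31
  (-)t^(-33) = 1.57772e-30
  (+)t^(-32) = 1.26218e-29
  (-)t^(-31) = 1.00974e-28
  (+)t^(-30) = 8.07794e-28
  (-)t^(-29) = 6.46235e-27
  (+)t^(-28) = 5.16988e-26
  (-)t^(-27) = 4.1359e-25
  (+)t^(-26) = 3.30872e-24
  (-)t^(-25) = 2.64698e-23
  (+)t^(-24) = 2.11758e-22
  (-)t^(-23) = 1.69407e-21
  (+)t^(-22) = 1.35525e-20
  (+)t^(-20) = 8.67362e-19
Sum = (8.15663e-56) + (6.5253e-55) + (5.22024e-54) + (4.17619e-53) + (3.34096e-52) + (2.67276e-51) + (2.13821e-50) + (1.71057e-49) + (1.36846e-48) + (1.09476e-47) + (8.75812e-47) + (7.00649e-46) + (5.60519e-45) + (4.48416e-44) + (3.58732e-43) + (2.86986e-42) + (2.29589e-41) + (1.83671e-40) + (1.46937e-39) + (1.17549e-38) + (9.40395e-38) + (7.52316e-37) + (6.01853e-36) + (4.81482e-35) + (3.85186e-34) + (3.08149e-33) + (2.46519e-32) + (1.97215e-31) + (1.57772e-30) + (1.26218e-29) + (1.00974e-28) + (8.07794e-28) + (6.46235e-27) + (5.16988e-26) + (4.1359e-25) + (3.30872e-24) + (2.64698e-23) + (2.11758e-22) + (1.69407e-21) + (1.35525e-20) + (8.67362e-19)
= 8.828503405e-19
Rounded to 6 significant figures: 8.8285e-19

8.8285e-19


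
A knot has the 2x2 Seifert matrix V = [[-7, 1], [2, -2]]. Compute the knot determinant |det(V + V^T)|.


Step 1: Form V + V^T where V = [[-7, 1], [2, -2]]
  V^T = [[-7, 2], [1, -2]]
  V + V^T = [[-14, 3], [3, -4]]
Step 2: det(V + V^T) = (-14)*(-4) - 3*3
  = 56 - 9 = 47
Step 3: Knot determinant = |det(V + V^T)| = |47| = 47

47


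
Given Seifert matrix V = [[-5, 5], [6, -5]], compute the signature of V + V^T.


Step 1: V + V^T = [[-10, 11], [11, -10]]
Step 2: trace = -20, det = -21
Step 3: Discriminant = (-20)^2 - 4*(-21) = 484
Step 4: Eigenvalues: 1, -21
Step 5: Signature = (# positive eigenvalues) - (# negative eigenvalues) = 0

0


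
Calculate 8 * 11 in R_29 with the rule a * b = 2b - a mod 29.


8 * 11 = 2*11 - 8 mod 29
= 22 - 8 mod 29
= 14 mod 29 = 14

14


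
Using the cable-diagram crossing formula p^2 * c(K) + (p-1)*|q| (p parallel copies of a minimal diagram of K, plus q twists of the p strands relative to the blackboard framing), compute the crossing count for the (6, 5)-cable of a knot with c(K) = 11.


Step 1: Each of the c(K) crossings of the companion diagram becomes p*p = p^2 crossings among the p parallel strands, and each of the |q| twists s_1 s_2 ... s_(p-1) adds (p-1) crossings.
  Crossings = p^2 * c(K) + (p-1)*|q|
Step 2: = 6^2 * 11 + (6-1)*5
Step 3: = 36*11 + 5*5
Step 4: = 396 + 25 = 421

421


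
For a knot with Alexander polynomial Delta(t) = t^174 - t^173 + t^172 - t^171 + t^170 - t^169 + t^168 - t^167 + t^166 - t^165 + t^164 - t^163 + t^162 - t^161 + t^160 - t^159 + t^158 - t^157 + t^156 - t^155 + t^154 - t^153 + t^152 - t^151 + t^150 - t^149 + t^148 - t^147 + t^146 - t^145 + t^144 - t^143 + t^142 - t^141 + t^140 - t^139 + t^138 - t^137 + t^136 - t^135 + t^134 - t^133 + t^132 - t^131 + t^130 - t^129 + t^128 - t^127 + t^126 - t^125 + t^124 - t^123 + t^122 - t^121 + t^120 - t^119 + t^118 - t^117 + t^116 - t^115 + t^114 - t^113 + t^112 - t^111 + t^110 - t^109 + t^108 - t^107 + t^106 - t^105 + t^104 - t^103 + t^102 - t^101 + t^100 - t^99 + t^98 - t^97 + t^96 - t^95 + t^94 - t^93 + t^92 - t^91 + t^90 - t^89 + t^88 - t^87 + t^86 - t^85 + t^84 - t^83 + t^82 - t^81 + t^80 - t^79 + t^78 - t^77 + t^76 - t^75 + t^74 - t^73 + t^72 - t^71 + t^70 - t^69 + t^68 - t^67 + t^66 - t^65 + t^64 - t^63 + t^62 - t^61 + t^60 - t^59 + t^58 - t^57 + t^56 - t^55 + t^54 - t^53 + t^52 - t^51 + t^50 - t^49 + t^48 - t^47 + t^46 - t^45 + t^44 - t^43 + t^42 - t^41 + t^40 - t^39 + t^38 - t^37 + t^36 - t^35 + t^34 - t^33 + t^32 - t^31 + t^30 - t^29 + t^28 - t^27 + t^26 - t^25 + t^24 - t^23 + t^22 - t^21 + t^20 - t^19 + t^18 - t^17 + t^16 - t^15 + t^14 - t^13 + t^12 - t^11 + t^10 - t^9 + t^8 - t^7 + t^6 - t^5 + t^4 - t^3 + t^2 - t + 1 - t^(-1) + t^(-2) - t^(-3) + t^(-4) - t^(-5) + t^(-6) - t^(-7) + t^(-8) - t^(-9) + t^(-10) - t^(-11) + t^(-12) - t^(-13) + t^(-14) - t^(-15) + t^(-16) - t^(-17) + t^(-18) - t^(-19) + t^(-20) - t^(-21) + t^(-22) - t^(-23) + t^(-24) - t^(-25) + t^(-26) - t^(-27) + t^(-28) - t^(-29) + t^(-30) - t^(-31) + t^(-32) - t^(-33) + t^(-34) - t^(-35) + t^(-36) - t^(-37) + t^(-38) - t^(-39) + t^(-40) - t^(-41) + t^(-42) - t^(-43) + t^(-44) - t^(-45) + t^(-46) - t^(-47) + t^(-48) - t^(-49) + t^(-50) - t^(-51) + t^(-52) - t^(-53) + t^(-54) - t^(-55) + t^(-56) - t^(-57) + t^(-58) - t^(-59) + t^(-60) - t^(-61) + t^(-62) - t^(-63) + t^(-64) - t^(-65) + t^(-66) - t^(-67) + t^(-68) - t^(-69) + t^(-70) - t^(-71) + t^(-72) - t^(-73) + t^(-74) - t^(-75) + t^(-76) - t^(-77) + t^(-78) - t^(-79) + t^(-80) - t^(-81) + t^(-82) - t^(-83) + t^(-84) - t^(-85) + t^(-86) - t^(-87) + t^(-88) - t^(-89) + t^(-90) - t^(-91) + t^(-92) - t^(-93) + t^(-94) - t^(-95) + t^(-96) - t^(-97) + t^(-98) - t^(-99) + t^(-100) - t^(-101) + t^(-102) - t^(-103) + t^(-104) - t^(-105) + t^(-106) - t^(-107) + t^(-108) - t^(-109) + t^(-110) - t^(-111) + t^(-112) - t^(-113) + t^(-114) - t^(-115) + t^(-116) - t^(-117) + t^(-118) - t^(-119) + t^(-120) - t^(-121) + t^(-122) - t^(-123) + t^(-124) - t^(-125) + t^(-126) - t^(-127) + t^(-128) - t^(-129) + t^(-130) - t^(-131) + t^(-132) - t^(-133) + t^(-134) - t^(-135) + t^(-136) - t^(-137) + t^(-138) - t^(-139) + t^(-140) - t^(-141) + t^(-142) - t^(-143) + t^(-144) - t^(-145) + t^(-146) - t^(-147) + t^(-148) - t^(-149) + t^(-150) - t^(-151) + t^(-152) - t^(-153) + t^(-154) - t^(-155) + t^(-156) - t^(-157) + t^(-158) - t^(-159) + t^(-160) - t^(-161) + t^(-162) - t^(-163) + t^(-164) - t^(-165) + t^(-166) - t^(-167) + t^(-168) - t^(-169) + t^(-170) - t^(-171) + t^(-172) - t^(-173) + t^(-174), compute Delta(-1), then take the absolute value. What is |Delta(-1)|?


Step 1: The polynomial has 349 terms with alternating signs, exponents from 174 down to -174.
Step 2: Substitute t = -1. The i-th term has coefficient (-1)^i and exponent (m-i),
  so its value is (-1)^i * (-1)^(m-i) = (-1)^m = 1 for every i.
Step 3: All 349 terms equal 1, so Delta(-1) = 349 * (1) = 349
Step 4: |Delta(-1)| = 349

349


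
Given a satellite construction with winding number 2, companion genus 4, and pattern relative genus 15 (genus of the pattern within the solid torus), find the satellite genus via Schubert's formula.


Schubert: g(satellite) = g_rel(pattern) + |winding| * g(companion),
where g_rel(pattern) is the genus of the pattern relative to the solid torus.
= 15 + 2 * 4
= 15 + 8 = 23

23


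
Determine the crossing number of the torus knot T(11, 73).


For a torus knot T(p, q) with gcd(p,q)=1,
the crossing number is min(p*(q-1), q*(p-1)).
p*(q-1) = 11*72 = 792
q*(p-1) = 73*10 = 730
min(792, 730) = 730

730


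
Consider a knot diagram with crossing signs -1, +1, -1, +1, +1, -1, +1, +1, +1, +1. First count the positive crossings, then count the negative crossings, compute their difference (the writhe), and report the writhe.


Step 1: Count positive crossings (+1).
Positive crossings: 7
Step 2: Count negative crossings (-1).
Negative crossings: 3
Step 3: Writhe = (positive) - (negative)
w = 7 - 3 = 4
Step 4: |w| = 4, and w is positive

4


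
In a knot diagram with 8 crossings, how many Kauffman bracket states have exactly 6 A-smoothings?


We choose which 6 of 8 crossings get A-smoothings.
C(8, 6) = 8! / (6! * 2!)
= 28

28


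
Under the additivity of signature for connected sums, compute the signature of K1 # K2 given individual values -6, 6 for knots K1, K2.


The signature is additive under connected sum.
signature(K1 # K2) = (-6) + (6)
= 0

0


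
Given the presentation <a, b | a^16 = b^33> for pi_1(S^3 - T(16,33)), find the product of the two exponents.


The relation is a^16 = b^33.
Product of exponents = 16 * 33
= 528

528


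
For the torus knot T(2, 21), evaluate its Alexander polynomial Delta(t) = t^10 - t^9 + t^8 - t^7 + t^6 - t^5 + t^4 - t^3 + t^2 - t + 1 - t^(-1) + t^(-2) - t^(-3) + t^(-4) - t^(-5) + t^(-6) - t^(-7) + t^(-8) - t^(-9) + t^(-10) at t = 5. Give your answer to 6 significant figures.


Substituting t = 5 into Delta(t) = t^10 - t^9 + t^8 - t^7 + t^6 - t^5 + t^4 - t^3 + t^2 - t + 1 - t^(-1) + t^(-2) - t^(-3) + t^(-4) - t^(-5) + t^(-6) - t^(-7) + t^(-8) - t^(-9) + t^(-10):
Term values: (9765625) + (-1953125) + (390625) + (-78125) + (15625) + (-3125) + (625) + (-125) + (25) + (-5) + (1) + (-0.2) + (0.04) + (-0.008) + (0.0016) + (-0.00032) + (6.4e-05) + (-1.28e-05) + (2.56e-06) + (-5.12e-07) + (1.024e-07)
Sum = 8138020.833
Rounded to 6 significant figures: 8.13802e+06

8.13802e+06


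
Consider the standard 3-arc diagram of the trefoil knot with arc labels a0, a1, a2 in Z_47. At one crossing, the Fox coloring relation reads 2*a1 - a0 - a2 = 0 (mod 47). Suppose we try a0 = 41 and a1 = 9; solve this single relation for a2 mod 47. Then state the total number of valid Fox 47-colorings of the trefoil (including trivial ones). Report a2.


Step 1: Apply the given crossing relation 2*a1 - a0 - a2 = 0 (mod 47).
  a2 = 2*a1 - a0 mod 47
  a2 = 2*9 - 41 mod 47
  a2 = 18 - 41 mod 47
  a2 = -23 mod 47 = 24
Step 2: The trefoil has determinant 3.
  Number of Fox p-colorings (p prime) is p^2 if p = 3, else p.
  Since 47 does not divide 3, only trivial (constant) colorings exist.
  (So the trial a0 = 41, a1 = 9 with a0 != a1 does NOT extend to a valid coloring of the whole trefoil: the other two crossing relations require 3*(a1 - a0) = 0 (mod 47), which fails.)
  Total colorings = 47
Step 3: a2 = 24, total Fox 47-colorings = 47

24


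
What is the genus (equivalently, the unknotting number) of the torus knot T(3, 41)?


For a torus knot T(p,q), both the unknotting number and genus equal (p-1)(q-1)/2.
= (3-1)(41-1)/2
= 2*40/2
= 80/2 = 40

40


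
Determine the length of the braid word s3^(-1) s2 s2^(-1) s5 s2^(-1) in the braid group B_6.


The word length counts the number of generators (including inverses).
Listing each generator: s3^(-1), s2, s2^(-1), s5, s2^(-1)
There are 5 generators in this braid word.

5


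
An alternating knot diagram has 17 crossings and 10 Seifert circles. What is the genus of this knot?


For alternating knots, g = (c - s + 1)/2.
= (17 - 10 + 1)/2
= 8/2 = 4

4


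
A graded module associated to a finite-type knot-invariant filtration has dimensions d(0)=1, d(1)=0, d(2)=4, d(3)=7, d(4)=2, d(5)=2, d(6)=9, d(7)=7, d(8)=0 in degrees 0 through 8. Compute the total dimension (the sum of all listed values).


Total dimension = d(0) + d(1) + ... + d(8)
= 1 + 0 + 4 + 7 + 2 + 2 + 9 + 7 + 0
= 32

32


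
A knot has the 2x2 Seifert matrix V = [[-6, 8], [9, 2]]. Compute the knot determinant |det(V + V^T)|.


Step 1: Form V + V^T where V = [[-6, 8], [9, 2]]
  V^T = [[-6, 9], [8, 2]]
  V + V^T = [[-12, 17], [17, 4]]
Step 2: det(V + V^T) = (-12)*4 - 17*17
  = -48 - 289 = -337
Step 3: Knot determinant = |det(V + V^T)| = |-337| = 337

337


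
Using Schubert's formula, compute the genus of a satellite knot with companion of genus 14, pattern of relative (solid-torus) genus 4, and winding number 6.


Schubert: g(satellite) = g_rel(pattern) + |winding| * g(companion),
where g_rel(pattern) is the genus of the pattern relative to the solid torus.
= 4 + 6 * 14
= 4 + 84 = 88

88


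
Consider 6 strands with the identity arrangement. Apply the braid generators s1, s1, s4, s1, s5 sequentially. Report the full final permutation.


Starting with identity [1, 2, 3, 4, 5, 6].
Apply generators in sequence:
  After s1: [2, 1, 3, 4, 5, 6]
  After s1: [1, 2, 3, 4, 5, 6]
  After s4: [1, 2, 3, 5, 4, 6]
  After s1: [2, 1, 3, 5, 4, 6]
  After s5: [2, 1, 3, 5, 6, 4]
Final permutation: [2, 1, 3, 5, 6, 4]

[2, 1, 3, 5, 6, 4]


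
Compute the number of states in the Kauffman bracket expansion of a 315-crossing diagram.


Each crossing contributes 2 choices (A-smoothing or B-smoothing).
Total states = 2^315 = 66749594872528440074844428317798503581334516323645399060845050244444366430645017188217565216768

66749594872528440074844428317798503581334516323645399060845050244444366430645017188217565216768


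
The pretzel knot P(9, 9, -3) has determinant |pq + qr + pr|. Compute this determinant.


Step 1: Compute pq + qr + pr.
pq = 9*9 = 81
qr = 9*(-3) = -27
pr = 9*(-3) = -27
pq + qr + pr = 81 + (-27) + (-27) = 27
Step 2: Take absolute value.
det(P(9,9,-3)) = |27| = 27

27


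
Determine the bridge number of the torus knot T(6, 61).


The bridge number of T(p,q) is min(p,q).
min(6, 61) = 6

6


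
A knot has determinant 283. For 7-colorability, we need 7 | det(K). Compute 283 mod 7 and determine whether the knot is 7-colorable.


Step 1: A knot is p-colorable if and only if p divides its determinant.
Step 2: Compute 283 mod 7.
283 = 40 * 7 + 3
Step 3: 283 mod 7 = 3
Step 4: The knot is 7-colorable: no

3


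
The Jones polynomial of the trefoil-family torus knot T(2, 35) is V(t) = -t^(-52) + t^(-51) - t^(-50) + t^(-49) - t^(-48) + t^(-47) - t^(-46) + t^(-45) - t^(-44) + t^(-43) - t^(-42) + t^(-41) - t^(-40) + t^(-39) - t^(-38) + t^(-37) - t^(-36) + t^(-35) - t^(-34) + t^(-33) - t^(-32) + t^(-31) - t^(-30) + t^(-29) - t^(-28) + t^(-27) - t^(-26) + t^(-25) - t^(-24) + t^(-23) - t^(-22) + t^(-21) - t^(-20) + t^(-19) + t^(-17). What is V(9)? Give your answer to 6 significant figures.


Substituting t = 9 into V(t) = -t^(-52) + t^(-51) - t^(-50) + t^(-49) - t^(-48) + t^(-47) - t^(-46) + t^(-45) - t^(-44) + t^(-43) - t^(-42) + t^(-41) - t^(-40) + t^(-39) - t^(-38) + t^(-37) - t^(-36) + t^(-35) - t^(-34) + t^(-33) - t^(-32) + t^(-31) - t^(-30) + t^(-29) - t^(-28) + t^(-27) - t^(-26) + t^(-25) - t^(-24) + t^(-23) - t^(-22) + t^(-21) - t^(-20) + t^(-19) + t^(-17):
  (-)t^(-52) = -2.39546e-50
  (+)t^(-51) = 2.15592e-49
  (-)t^(-50) = -1.94033e-48
  (+)t^(-49) = 1.74629e-47
  (-)t^(-48) = -1.57166e-46
  (+)t^(-47) = 1.4145e-45
  (-)t^(-46) = -1.27305e-44
  (+)t^(-45) = 1.14574e-43
  (-)t^(-44) = -1.03117e-42
  (+)t^(-43) = 9.28052e-42
  (-)t^(-42) = -8.35246e-41
  (+)t^(-41) = 7.51722e-40
  (-)t^(-40) = -6.7655e-39
  (+)t^(-39) = 6.08895e-38
  (-)t^(-38) = -5.48005e-37
  (+)t^(-37) = 4.93205e-36
  (-)t^(-36) = -4.43884e-35
  (+)t^(-35) = 3.99496e-34
  (-)t^(-34) = -3.59546e-33
  (+)t^(-33) = 3.23592e-32
  (-)t^(-32) = -2.91232e-31
  (+)t^(-31) = 2.62109e-30
  (-)t^(-30) = -2.35898e-29
  (+)t^(-29) = 2.12308e-28
  (-)t^(-28) = -1.91078e-27
  (+)t^(-27) = 1.7197e-26
  (-)t^(-26) = -1.54773e-25
  (+)t^(-25) = 1.39296e-24
  (-)t^(-24) = -1.25366e-23
  (+)t^(-23) = 1.12829e-22
  (-)t^(-22) = -1.01546e-21
  (+)t^(-21) = 9.13918e-21
  (-)t^(-20) = -8.22526e-20
  (+)t^(-19) = 7.40274e-19
  (+)t^(-17) = 5.99622e-17
Sum = (-2.39546e-50) + (2.15592e-49) + (-1.94033e-48) + (1.74629e-47) + (-1.57166e-46) + (1.4145e-45) + (-1.27305e-44) + (1.14574e-43) + (-1.03117e-42) + (9.28052e-42) + (-8.35246e-41) + (7.51722e-40) + (-6.7655e-39) + (6.08895e-38) + (-5.48005e-37) + (4.93205e-36) + (-4.43884e-35) + (3.99496e-34) + (-3.59546e-33) + (3.23592e-32) + (-2.91232e-31) + (2.62109e-30) + (-2.35898e-29) + (2.12308e-28) + (-1.91078e-27) + (1.7197e-26) + (-1.54773e-25) + (1.39296e-24) + (-1.25366e-23) + (1.12829e-22) + (-1.01546e-21) + (9.13918e-21) + (-8.22526e-20) + (7.40274e-19) + (5.99622e-17)
= 6.062841608e-17
Rounded to 6 significant figures: 6.06284e-17

6.06284e-17


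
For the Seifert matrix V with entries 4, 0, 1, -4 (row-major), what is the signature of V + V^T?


Step 1: V + V^T = [[8, 1], [1, -8]]
Step 2: trace = 0, det = -65
Step 3: Discriminant = 0^2 - 4*(-65) = 260
Step 4: Eigenvalues: 8.06226, -8.06226
Step 5: Signature = (# positive eigenvalues) - (# negative eigenvalues) = 0

0


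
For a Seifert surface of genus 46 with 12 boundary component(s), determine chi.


chi = 2 - 2g - b
= 2 - 2*46 - 12
= 2 - 92 - 12 = -102

-102


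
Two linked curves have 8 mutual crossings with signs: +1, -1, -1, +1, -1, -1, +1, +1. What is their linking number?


Step 1: Count positive crossings: 4
Step 2: Count negative crossings: 4
Step 3: Sum of signs = 4 - 4 = 0
Step 4: Linking number = sum/2 = 0/2 = 0

0


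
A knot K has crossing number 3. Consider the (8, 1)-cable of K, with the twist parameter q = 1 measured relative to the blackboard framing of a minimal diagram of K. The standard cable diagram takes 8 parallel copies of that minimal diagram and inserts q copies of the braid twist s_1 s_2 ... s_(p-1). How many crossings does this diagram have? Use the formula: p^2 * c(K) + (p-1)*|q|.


Step 1: Each of the c(K) crossings of the companion diagram becomes p*p = p^2 crossings among the p parallel strands, and each of the |q| twists s_1 s_2 ... s_(p-1) adds (p-1) crossings.
  Crossings = p^2 * c(K) + (p-1)*|q|
Step 2: = 8^2 * 3 + (8-1)*1
Step 3: = 64*3 + 7*1
Step 4: = 192 + 7 = 199

199


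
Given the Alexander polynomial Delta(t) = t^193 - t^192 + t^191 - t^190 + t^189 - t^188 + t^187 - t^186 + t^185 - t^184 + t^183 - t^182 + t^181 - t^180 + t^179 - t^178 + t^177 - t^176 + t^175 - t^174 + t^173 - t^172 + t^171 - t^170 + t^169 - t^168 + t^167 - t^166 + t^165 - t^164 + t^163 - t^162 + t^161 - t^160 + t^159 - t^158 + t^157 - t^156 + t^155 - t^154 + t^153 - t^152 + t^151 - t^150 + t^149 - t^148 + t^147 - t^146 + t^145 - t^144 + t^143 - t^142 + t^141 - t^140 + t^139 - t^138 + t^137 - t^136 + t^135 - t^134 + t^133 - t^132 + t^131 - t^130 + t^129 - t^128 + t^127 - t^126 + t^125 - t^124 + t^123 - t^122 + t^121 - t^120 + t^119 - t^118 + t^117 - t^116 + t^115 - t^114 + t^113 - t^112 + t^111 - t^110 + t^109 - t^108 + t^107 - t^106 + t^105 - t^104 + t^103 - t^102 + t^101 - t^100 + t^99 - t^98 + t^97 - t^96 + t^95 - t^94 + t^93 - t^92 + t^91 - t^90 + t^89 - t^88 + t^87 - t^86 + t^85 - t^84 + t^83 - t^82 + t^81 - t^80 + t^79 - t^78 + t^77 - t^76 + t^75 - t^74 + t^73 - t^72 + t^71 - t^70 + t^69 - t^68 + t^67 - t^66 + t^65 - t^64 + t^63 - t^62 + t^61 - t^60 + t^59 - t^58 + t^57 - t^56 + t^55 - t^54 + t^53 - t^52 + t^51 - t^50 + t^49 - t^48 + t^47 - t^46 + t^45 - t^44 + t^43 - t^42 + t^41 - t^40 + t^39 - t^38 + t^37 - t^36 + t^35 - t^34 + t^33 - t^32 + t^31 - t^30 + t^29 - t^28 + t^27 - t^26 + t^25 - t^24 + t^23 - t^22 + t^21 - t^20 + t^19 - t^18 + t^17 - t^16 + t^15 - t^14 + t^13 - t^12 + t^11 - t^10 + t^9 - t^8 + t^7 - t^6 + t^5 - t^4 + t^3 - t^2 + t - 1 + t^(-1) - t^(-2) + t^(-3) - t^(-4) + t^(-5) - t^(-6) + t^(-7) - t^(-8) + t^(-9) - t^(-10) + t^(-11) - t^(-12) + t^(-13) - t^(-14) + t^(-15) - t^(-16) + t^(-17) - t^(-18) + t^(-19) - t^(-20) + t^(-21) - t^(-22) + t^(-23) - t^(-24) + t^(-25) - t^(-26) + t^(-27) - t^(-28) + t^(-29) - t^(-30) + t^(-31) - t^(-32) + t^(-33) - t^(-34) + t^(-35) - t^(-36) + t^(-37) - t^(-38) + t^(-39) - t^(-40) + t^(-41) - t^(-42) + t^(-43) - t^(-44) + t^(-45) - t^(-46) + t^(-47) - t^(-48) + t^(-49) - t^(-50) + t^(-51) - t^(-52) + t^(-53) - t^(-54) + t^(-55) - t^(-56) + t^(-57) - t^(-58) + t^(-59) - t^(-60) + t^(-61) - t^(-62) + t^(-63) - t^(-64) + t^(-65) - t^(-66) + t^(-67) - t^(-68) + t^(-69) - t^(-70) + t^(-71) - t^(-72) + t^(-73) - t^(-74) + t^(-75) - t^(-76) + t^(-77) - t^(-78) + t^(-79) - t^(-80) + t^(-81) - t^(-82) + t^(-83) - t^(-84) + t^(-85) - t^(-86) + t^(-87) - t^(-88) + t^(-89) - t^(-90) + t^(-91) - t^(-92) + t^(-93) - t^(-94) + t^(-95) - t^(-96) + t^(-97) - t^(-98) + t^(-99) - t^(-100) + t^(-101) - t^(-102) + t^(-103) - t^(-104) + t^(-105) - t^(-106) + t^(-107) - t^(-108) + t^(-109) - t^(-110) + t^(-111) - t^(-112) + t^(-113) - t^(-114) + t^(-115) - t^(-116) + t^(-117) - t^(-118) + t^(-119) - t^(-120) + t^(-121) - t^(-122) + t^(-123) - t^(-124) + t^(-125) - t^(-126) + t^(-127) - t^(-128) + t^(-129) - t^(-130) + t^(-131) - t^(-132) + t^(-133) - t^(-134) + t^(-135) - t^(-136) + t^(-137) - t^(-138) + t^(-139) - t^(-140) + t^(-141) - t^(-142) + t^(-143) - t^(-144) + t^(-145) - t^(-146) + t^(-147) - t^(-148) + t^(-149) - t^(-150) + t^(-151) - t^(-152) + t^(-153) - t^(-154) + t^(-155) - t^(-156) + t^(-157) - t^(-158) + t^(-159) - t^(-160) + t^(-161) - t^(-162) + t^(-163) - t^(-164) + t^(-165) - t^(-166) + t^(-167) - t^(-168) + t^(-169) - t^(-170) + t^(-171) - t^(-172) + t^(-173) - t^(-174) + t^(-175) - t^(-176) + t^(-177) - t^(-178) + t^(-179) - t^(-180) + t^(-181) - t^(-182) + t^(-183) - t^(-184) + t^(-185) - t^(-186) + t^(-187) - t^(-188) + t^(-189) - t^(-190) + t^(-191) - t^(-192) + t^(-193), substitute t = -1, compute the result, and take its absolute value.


Step 1: The polynomial has 387 terms with alternating signs, exponents from 193 down to -193.
Step 2: Substitute t = -1. The i-th term has coefficient (-1)^i and exponent (m-i),
  so its value is (-1)^i * (-1)^(m-i) = (-1)^m = -1 for every i.
Step 3: All 387 terms equal -1, so Delta(-1) = 387 * (-1) = -387
Step 4: |Delta(-1)| = 387

387


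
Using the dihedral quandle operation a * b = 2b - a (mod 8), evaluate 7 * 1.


7 * 1 = 2*1 - 7 mod 8
= 2 - 7 mod 8
= -5 mod 8 = 3

3
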